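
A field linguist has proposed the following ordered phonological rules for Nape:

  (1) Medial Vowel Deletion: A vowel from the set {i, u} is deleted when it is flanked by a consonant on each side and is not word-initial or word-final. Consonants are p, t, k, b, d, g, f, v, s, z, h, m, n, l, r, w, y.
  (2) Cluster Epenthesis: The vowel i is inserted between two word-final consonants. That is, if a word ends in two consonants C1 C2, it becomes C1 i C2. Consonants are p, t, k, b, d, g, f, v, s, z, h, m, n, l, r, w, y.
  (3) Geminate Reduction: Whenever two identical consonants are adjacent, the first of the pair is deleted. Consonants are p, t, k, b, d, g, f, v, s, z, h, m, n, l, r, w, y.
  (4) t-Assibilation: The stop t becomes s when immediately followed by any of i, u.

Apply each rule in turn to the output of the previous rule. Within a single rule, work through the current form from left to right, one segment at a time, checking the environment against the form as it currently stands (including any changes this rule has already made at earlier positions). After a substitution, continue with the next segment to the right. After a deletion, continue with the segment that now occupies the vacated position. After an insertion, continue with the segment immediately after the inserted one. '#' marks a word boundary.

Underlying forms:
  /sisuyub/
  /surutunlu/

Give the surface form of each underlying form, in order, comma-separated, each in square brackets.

[syib], [srtnlu]

/sisuyub/:
  (1) Medial Vowel Deletion: [sisuyub] → [ssyb]
  (2) Cluster Epenthesis: [ssyb] → [ssyib]
  (3) Geminate Reduction: [ssyib] → [syib]
  (4) t-Assibilation: no change — [syib]
/surutunlu/:
  (1) Medial Vowel Deletion: [surutunlu] → [srtnlu]
  (2) Cluster Epenthesis: no change — [srtnlu]
  (3) Geminate Reduction: no change — [srtnlu]
  (4) t-Assibilation: no change — [srtnlu]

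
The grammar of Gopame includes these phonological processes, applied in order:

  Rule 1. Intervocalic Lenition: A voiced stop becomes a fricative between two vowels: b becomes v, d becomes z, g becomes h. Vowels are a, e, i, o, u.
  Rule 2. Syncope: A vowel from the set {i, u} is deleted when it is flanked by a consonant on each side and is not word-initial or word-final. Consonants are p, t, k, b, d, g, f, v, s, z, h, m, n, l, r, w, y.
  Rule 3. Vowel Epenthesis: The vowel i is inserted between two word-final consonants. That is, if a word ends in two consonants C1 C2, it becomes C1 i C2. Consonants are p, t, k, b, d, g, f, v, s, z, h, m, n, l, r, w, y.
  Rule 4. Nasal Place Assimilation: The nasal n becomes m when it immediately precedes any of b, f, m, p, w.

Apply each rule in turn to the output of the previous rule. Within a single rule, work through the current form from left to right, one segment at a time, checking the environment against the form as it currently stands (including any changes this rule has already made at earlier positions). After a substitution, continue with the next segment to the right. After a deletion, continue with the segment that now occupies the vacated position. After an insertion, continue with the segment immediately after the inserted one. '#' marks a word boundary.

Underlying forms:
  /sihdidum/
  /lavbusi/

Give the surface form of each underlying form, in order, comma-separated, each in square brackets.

[shdzim], [lavbsi]

/sihdidum/:
  Rule 1 Intervocalic Lenition: [sihdidum] → [sihdizum]
  Rule 2 Syncope: [sihdizum] → [shdzm]
  Rule 3 Vowel Epenthesis: [shdzm] → [shdzim]
  Rule 4 Nasal Place Assimilation: no change — [shdzim]
/lavbusi/:
  Rule 1 Intervocalic Lenition: no change — [lavbusi]
  Rule 2 Syncope: [lavbusi] → [lavbsi]
  Rule 3 Vowel Epenthesis: no change — [lavbsi]
  Rule 4 Nasal Place Assimilation: no change — [lavbsi]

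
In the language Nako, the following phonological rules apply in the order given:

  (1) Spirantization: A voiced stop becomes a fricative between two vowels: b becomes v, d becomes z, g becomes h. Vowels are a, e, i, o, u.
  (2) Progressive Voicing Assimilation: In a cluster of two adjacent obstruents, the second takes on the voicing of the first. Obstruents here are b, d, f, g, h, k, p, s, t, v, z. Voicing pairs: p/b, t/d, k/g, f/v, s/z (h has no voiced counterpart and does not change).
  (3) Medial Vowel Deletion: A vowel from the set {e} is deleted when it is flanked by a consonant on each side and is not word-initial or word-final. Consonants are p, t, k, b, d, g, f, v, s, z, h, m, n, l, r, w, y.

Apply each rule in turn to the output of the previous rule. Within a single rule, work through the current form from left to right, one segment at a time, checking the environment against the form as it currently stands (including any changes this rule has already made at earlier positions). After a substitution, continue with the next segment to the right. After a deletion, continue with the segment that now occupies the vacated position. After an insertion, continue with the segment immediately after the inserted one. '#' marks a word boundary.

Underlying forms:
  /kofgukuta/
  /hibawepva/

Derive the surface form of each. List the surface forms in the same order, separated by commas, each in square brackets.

[kofkukuta], [hivawpfa]

/kofgukuta/:
  (1) Spirantization: no change — [kofgukuta]
  (2) Progressive Voicing Assimilation: [kofgukuta] → [kofkukuta]
  (3) Medial Vowel Deletion: no change — [kofkukuta]
/hibawepva/:
  (1) Spirantization: [hibawepva] → [hivawepva]
  (2) Progressive Voicing Assimilation: [hivawepva] → [hivawepfa]
  (3) Medial Vowel Deletion: [hivawepfa] → [hivawpfa]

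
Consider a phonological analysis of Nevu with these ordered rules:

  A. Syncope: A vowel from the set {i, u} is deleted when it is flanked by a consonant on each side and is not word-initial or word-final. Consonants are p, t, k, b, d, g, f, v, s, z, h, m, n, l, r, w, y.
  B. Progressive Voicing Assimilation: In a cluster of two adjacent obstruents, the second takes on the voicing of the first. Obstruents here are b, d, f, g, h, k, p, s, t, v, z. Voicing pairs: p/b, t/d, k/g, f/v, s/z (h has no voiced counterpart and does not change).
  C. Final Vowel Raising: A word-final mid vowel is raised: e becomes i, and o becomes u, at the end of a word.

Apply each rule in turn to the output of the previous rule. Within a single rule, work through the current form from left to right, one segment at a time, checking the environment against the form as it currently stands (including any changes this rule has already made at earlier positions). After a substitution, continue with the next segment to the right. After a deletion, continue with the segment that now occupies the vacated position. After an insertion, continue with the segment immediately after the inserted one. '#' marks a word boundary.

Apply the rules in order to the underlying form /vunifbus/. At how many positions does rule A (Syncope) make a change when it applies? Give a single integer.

3

A Syncope: [vunifbus] → [vnfbs]
B Progressive Voicing Assimilation: [vnfbs] → [vnfps]
C Final Vowel Raising: no change — [vnfps]
Rule A changed 3 position(s).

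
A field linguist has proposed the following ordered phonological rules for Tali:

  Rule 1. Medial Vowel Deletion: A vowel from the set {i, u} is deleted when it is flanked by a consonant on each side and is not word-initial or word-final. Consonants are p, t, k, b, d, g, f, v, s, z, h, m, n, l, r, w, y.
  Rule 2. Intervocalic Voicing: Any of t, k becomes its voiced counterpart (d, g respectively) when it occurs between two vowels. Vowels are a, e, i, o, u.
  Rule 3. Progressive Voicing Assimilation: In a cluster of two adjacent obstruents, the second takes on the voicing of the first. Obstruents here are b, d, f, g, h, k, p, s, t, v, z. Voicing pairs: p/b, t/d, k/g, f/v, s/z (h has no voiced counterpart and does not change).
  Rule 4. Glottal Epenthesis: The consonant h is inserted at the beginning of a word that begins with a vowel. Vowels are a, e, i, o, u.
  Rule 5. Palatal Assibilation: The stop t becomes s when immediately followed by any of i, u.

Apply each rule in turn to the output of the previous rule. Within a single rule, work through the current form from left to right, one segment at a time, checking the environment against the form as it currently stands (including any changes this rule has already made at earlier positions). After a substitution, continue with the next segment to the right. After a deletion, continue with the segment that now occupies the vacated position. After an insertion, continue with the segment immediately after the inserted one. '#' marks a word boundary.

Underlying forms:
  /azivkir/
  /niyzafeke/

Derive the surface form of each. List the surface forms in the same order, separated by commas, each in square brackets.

[hazvgr], [nyzafege]

/azivkir/:
  Rule 1 Medial Vowel Deletion: [azivkir] → [azvkr]
  Rule 2 Intervocalic Voicing: no change — [azvkr]
  Rule 3 Progressive Voicing Assimilation: [azvkr] → [azvgr]
  Rule 4 Glottal Epenthesis: [azvgr] → [hazvgr]
  Rule 5 Palatal Assibilation: no change — [hazvgr]
/niyzafeke/:
  Rule 1 Medial Vowel Deletion: [niyzafeke] → [nyzafeke]
  Rule 2 Intervocalic Voicing: [nyzafeke] → [nyzafege]
  Rule 3 Progressive Voicing Assimilation: no change — [nyzafege]
  Rule 4 Glottal Epenthesis: no change — [nyzafege]
  Rule 5 Palatal Assibilation: no change — [nyzafege]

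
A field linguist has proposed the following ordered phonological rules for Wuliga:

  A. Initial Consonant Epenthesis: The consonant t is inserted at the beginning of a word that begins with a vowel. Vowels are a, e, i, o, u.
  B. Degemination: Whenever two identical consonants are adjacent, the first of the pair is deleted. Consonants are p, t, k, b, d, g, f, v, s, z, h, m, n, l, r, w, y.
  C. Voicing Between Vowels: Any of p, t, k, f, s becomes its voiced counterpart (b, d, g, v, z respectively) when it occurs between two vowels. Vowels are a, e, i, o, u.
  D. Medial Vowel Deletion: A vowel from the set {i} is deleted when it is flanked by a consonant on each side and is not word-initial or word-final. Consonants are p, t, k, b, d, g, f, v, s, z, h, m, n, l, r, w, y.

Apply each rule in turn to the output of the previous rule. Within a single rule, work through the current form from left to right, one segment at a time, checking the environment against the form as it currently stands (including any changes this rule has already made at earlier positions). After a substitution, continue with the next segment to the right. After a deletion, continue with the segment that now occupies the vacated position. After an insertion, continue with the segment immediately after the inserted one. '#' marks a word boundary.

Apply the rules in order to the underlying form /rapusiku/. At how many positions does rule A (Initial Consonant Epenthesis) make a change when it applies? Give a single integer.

A Initial Consonant Epenthesis: no change — [rapusiku]
B Degemination: no change — [rapusiku]
C Voicing Between Vowels: [rapusiku] → [rabuzigu]
D Medial Vowel Deletion: [rabuzigu] → [rabuzgu]
Rule A changed 0 position(s).

0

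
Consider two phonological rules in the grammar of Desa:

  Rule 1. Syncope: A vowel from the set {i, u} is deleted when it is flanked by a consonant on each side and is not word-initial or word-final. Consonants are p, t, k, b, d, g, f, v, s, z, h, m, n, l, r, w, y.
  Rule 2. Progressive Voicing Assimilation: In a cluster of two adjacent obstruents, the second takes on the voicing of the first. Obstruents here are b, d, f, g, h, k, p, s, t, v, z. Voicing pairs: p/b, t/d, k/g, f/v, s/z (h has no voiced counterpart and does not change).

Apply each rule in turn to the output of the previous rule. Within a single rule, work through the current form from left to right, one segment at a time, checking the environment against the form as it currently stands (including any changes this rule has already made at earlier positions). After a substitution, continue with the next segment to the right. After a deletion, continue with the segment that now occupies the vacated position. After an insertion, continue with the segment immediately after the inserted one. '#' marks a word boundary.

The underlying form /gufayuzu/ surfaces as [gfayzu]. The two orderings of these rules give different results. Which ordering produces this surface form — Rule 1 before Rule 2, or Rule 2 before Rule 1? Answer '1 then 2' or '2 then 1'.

2 then 1

Order 1 then 2:
  1 Syncope: [gufayuzu] → [gfayzu]
  2 Progressive Voicing Assimilation: [gfayzu] → [gvayzu]
  result: [gvayzu]
Order 2 then 1:
  2 Progressive Voicing Assimilation: no change — [gufayuzu]
  1 Syncope: [gufayuzu] → [gfayzu]
  result: [gfayzu]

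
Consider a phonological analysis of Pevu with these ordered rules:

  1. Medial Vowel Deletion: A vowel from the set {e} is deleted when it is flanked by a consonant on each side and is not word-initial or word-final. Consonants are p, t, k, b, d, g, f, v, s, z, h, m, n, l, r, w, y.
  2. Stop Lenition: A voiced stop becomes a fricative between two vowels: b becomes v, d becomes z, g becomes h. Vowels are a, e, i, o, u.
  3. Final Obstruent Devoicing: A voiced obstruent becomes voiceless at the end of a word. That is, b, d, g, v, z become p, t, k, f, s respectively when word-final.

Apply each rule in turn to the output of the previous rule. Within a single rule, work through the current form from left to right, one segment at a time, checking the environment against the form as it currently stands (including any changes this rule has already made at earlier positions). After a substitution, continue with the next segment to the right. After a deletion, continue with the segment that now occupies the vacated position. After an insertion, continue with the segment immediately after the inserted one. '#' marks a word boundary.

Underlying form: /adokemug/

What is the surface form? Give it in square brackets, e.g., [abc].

1 Medial Vowel Deletion: [adokemug] → [adokmug]
2 Stop Lenition: [adokmug] → [azokmug]
3 Final Obstruent Devoicing: [azokmug] → [azokmuk]

[azokmuk]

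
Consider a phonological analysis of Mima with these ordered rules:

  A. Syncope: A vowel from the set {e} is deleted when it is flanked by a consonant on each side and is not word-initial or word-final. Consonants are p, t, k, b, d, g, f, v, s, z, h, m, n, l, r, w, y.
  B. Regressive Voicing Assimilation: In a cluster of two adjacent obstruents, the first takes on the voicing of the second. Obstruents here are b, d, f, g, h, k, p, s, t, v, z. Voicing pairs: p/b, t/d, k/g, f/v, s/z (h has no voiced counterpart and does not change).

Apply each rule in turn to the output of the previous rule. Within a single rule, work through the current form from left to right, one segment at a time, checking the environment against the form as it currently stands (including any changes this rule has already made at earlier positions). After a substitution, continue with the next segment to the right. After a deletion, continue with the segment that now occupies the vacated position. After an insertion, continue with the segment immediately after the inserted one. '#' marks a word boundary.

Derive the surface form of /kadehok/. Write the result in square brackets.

[kathok]

A Syncope: [kadehok] → [kadhok]
B Regressive Voicing Assimilation: [kadhok] → [kathok]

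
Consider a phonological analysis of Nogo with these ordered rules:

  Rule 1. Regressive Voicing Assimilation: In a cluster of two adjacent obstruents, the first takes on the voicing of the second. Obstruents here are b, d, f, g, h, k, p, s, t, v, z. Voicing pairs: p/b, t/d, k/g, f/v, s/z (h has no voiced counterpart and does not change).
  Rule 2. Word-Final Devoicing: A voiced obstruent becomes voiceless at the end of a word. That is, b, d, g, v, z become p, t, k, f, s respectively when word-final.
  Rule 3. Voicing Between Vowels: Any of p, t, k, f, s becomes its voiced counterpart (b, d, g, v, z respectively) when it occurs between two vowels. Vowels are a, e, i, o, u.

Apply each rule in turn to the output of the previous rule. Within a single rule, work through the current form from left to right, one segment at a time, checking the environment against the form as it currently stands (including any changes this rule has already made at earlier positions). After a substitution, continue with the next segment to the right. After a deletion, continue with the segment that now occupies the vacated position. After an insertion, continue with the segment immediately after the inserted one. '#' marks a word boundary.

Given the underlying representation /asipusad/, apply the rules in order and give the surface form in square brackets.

[azibuzat]

Rule 1 Regressive Voicing Assimilation: no change — [asipusad]
Rule 2 Word-Final Devoicing: [asipusad] → [asipusat]
Rule 3 Voicing Between Vowels: [asipusat] → [azibuzat]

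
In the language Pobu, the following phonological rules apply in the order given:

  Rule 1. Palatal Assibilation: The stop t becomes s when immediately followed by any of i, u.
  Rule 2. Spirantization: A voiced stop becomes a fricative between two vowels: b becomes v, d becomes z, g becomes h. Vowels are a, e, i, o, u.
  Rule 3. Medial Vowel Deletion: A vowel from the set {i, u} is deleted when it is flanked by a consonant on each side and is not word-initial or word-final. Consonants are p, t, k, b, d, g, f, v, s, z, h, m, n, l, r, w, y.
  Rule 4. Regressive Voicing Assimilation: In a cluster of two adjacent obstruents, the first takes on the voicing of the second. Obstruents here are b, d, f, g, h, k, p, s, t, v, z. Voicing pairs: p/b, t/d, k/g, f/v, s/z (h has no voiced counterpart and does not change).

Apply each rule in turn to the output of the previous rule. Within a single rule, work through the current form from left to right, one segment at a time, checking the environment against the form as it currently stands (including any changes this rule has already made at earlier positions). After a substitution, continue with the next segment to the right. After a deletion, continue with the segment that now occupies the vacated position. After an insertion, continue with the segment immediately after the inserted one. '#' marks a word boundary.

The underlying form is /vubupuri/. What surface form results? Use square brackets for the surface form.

[vfpri]

Rule 1 Palatal Assibilation: no change — [vubupuri]
Rule 2 Spirantization: [vubupuri] → [vuvupuri]
Rule 3 Medial Vowel Deletion: [vuvupuri] → [vvpri]
Rule 4 Regressive Voicing Assimilation: [vvpri] → [vfpri]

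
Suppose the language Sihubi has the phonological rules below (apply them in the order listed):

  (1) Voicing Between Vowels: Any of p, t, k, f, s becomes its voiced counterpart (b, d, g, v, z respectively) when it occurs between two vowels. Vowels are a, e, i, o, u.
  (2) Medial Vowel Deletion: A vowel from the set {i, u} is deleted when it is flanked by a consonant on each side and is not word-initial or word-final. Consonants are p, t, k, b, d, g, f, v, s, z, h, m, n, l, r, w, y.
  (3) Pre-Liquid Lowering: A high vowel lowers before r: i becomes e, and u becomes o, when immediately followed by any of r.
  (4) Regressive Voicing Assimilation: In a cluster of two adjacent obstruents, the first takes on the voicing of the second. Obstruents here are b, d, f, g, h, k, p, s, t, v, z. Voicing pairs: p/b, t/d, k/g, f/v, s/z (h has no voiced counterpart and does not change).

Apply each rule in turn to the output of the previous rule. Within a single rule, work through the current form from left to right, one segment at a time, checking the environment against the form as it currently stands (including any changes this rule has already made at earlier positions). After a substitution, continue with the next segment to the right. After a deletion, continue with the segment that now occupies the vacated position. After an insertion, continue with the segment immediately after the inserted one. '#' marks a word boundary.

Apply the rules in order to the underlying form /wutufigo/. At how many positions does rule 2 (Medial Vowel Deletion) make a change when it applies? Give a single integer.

(1) Voicing Between Vowels: [wutufigo] → [wuduvigo]
(2) Medial Vowel Deletion: [wuduvigo] → [wdvgo]
(3) Pre-Liquid Lowering: no change — [wdvgo]
(4) Regressive Voicing Assimilation: no change — [wdvgo]
Rule 2 changed 3 position(s).

3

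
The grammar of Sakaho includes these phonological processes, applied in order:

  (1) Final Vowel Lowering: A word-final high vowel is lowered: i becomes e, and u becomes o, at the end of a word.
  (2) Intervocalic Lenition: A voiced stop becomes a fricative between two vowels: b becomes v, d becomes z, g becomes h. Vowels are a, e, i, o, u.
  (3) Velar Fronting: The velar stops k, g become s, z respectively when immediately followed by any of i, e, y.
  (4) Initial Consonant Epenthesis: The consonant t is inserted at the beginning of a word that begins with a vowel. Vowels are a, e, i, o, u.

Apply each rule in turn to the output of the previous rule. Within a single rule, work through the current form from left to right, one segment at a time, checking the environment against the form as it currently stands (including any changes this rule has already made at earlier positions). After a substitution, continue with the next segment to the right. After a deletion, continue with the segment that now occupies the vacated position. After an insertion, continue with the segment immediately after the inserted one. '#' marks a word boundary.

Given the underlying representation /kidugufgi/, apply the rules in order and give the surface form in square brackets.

(1) Final Vowel Lowering: [kidugufgi] → [kidugufge]
(2) Intervocalic Lenition: [kidugufge] → [kizuhufge]
(3) Velar Fronting: [kizuhufge] → [sizuhufze]
(4) Initial Consonant Epenthesis: no change — [sizuhufze]

[sizuhufze]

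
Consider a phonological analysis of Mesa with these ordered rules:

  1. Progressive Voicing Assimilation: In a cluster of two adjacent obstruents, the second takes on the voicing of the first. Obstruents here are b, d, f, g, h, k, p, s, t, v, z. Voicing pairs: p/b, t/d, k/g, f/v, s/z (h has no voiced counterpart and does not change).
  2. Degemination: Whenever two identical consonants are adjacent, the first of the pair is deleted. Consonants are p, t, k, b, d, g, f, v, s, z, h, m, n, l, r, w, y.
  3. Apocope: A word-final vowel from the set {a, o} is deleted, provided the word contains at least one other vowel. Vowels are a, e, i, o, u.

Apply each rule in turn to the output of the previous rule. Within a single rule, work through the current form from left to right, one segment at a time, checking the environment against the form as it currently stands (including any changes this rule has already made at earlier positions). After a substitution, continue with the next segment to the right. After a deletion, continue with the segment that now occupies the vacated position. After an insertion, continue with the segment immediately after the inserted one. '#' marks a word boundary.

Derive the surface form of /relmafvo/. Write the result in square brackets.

1 Progressive Voicing Assimilation: [relmafvo] → [relmaffo]
2 Degemination: [relmaffo] → [relmafo]
3 Apocope: [relmafo] → [relmaf]

[relmaf]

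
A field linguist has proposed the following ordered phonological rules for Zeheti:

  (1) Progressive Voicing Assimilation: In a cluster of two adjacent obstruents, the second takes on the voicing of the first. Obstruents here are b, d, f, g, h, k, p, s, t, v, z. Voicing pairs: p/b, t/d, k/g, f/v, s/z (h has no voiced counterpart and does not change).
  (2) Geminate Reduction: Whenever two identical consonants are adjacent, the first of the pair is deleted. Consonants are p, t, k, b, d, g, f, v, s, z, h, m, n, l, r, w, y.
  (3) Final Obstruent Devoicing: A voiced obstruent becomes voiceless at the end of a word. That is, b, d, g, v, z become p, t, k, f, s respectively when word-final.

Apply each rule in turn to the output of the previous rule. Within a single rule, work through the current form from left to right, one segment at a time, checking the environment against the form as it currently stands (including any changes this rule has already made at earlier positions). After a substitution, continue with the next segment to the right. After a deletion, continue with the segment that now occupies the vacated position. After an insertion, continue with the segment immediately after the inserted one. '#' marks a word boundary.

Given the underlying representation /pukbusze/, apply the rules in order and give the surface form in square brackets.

[pukpuse]

(1) Progressive Voicing Assimilation: [pukbusze] → [pukpusse]
(2) Geminate Reduction: [pukpusse] → [pukpuse]
(3) Final Obstruent Devoicing: no change — [pukpuse]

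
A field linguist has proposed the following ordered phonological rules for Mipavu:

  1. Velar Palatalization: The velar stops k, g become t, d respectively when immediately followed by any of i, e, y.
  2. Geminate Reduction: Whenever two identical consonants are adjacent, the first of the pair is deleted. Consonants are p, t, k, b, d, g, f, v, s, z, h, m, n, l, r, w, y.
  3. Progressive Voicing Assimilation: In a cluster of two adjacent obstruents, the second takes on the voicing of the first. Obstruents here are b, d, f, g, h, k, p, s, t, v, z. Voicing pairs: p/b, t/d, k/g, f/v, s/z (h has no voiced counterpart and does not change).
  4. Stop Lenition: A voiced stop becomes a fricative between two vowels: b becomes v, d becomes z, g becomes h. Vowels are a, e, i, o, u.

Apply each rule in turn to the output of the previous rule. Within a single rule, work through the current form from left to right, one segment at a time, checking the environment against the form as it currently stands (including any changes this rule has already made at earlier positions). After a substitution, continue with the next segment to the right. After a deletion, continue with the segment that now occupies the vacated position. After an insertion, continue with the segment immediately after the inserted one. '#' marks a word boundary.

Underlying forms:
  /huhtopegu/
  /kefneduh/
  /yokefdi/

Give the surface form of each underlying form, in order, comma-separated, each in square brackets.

/huhtopegu/:
  1 Velar Palatalization: no change — [huhtopegu]
  2 Geminate Reduction: no change — [huhtopegu]
  3 Progressive Voicing Assimilation: no change — [huhtopegu]
  4 Stop Lenition: [huhtopegu] → [huhtopehu]
/kefneduh/:
  1 Velar Palatalization: [kefneduh] → [tefneduh]
  2 Geminate Reduction: no change — [tefneduh]
  3 Progressive Voicing Assimilation: no change — [tefneduh]
  4 Stop Lenition: [tefneduh] → [tefnezuh]
/yokefdi/:
  1 Velar Palatalization: [yokefdi] → [yotefdi]
  2 Geminate Reduction: no change — [yotefdi]
  3 Progressive Voicing Assimilation: [yotefdi] → [yotefti]
  4 Stop Lenition: no change — [yotefti]

[huhtopehu], [tefnezuh], [yotefti]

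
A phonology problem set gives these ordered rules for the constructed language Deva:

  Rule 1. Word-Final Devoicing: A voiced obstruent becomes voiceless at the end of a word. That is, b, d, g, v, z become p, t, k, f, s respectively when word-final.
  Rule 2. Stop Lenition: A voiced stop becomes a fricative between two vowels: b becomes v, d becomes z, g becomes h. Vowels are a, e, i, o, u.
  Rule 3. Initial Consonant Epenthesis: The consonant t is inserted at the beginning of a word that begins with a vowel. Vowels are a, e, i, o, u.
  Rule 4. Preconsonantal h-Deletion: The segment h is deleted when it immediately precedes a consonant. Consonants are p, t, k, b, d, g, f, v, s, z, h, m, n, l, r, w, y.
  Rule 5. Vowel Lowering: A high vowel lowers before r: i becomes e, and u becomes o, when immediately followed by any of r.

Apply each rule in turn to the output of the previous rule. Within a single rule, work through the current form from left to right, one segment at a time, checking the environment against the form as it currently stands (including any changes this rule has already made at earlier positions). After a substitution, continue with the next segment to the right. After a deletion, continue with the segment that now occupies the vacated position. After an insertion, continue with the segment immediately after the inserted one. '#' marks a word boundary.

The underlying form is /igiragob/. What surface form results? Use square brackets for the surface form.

[tiherahop]

Rule 1 Word-Final Devoicing: [igiragob] → [igiragop]
Rule 2 Stop Lenition: [igiragop] → [ihirahop]
Rule 3 Initial Consonant Epenthesis: [ihirahop] → [tihirahop]
Rule 4 Preconsonantal h-Deletion: no change — [tihirahop]
Rule 5 Vowel Lowering: [tihirahop] → [tiherahop]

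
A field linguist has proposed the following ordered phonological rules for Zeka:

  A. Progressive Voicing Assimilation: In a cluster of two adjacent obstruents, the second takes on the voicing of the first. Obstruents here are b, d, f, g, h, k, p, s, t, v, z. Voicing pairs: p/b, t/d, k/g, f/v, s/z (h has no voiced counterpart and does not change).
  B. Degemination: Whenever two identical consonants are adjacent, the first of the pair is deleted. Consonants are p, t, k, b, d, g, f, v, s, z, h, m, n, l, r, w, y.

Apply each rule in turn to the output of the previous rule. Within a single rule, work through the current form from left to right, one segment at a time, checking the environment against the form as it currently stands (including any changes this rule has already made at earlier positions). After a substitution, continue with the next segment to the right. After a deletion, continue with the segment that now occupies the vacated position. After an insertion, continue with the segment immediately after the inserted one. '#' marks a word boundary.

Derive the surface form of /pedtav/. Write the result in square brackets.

A Progressive Voicing Assimilation: [pedtav] → [peddav]
B Degemination: [peddav] → [pedav]

[pedav]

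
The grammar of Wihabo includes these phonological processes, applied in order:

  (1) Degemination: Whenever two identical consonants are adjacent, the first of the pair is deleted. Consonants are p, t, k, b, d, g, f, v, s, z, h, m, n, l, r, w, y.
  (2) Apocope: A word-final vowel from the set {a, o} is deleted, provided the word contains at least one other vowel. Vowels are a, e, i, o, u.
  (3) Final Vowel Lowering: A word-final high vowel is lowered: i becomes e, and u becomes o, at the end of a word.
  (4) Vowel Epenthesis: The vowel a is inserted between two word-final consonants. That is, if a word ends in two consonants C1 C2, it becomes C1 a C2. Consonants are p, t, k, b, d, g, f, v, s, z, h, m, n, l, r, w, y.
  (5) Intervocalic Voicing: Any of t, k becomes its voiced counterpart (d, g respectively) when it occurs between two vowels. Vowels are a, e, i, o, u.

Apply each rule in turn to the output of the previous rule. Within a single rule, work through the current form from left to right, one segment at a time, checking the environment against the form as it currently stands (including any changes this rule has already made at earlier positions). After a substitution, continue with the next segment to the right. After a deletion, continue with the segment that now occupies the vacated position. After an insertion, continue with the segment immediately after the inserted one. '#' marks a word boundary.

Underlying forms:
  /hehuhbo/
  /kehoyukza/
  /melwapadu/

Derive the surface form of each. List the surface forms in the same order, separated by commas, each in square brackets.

/hehuhbo/:
  (1) Degemination: no change — [hehuhbo]
  (2) Apocope: [hehuhbo] → [hehuhb]
  (3) Final Vowel Lowering: no change — [hehuhb]
  (4) Vowel Epenthesis: [hehuhb] → [hehuhab]
  (5) Intervocalic Voicing: no change — [hehuhab]
/kehoyukza/:
  (1) Degemination: no change — [kehoyukza]
  (2) Apocope: [kehoyukza] → [kehoyukz]
  (3) Final Vowel Lowering: no change — [kehoyukz]
  (4) Vowel Epenthesis: [kehoyukz] → [kehoyukaz]
  (5) Intervocalic Voicing: [kehoyukaz] → [kehoyugaz]
/melwapadu/:
  (1) Degemination: no change — [melwapadu]
  (2) Apocope: no change — [melwapadu]
  (3) Final Vowel Lowering: [melwapadu] → [melwapado]
  (4) Vowel Epenthesis: no change — [melwapado]
  (5) Intervocalic Voicing: no change — [melwapado]

[hehuhab], [kehoyugaz], [melwapado]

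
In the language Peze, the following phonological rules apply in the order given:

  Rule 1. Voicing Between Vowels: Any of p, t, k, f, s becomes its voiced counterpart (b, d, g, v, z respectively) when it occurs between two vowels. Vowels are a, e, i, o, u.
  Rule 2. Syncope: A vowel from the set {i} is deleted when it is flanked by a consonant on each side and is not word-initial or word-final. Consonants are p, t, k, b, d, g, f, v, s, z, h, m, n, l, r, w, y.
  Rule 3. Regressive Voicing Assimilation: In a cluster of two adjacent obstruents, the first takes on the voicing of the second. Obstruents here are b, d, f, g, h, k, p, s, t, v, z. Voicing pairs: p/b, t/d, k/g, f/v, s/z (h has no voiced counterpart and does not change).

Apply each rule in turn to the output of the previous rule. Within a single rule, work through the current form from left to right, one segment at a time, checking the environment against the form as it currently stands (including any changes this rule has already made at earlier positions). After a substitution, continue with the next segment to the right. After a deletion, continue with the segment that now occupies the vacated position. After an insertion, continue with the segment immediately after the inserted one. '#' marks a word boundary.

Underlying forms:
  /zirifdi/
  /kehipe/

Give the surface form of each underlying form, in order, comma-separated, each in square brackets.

/zirifdi/:
  Rule 1 Voicing Between Vowels: no change — [zirifdi]
  Rule 2 Syncope: [zirifdi] → [zrfdi]
  Rule 3 Regressive Voicing Assimilation: [zrfdi] → [zrvdi]
/kehipe/:
  Rule 1 Voicing Between Vowels: [kehipe] → [kehibe]
  Rule 2 Syncope: [kehibe] → [kehbe]
  Rule 3 Regressive Voicing Assimilation: no change — [kehbe]

[zrvdi], [kehbe]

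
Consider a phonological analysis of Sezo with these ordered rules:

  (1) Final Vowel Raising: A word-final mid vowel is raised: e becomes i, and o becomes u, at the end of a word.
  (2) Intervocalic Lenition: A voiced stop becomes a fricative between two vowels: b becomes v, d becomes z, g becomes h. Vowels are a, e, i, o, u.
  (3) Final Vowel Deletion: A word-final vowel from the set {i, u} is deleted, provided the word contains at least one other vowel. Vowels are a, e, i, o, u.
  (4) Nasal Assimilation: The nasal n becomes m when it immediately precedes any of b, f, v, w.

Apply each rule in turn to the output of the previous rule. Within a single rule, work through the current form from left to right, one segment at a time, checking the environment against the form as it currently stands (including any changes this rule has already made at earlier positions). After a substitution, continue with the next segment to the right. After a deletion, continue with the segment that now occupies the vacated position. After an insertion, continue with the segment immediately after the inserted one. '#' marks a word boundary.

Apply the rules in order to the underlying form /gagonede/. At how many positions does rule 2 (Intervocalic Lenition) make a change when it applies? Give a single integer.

(1) Final Vowel Raising: [gagonede] → [gagonedi]
(2) Intervocalic Lenition: [gagonedi] → [gahonezi]
(3) Final Vowel Deletion: [gahonezi] → [gahonez]
(4) Nasal Assimilation: no change — [gahonez]
Rule 2 changed 2 position(s).

2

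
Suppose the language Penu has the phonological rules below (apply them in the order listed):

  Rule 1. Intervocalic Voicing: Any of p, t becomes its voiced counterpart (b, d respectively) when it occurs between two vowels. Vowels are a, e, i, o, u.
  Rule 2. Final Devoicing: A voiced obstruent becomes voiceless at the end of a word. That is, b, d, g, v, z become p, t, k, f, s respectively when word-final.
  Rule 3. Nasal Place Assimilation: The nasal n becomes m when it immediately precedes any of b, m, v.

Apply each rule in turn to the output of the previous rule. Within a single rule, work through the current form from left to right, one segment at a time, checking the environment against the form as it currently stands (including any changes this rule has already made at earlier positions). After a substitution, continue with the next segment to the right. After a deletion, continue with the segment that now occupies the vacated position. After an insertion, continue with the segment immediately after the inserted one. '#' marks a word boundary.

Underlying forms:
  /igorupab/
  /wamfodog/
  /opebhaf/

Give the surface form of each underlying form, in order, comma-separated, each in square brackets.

[igorubap], [wamfodok], [obebhaf]

/igorupab/:
  Rule 1 Intervocalic Voicing: [igorupab] → [igorubab]
  Rule 2 Final Devoicing: [igorubab] → [igorubap]
  Rule 3 Nasal Place Assimilation: no change — [igorubap]
/wamfodog/:
  Rule 1 Intervocalic Voicing: no change — [wamfodog]
  Rule 2 Final Devoicing: [wamfodog] → [wamfodok]
  Rule 3 Nasal Place Assimilation: no change — [wamfodok]
/opebhaf/:
  Rule 1 Intervocalic Voicing: [opebhaf] → [obebhaf]
  Rule 2 Final Devoicing: no change — [obebhaf]
  Rule 3 Nasal Place Assimilation: no change — [obebhaf]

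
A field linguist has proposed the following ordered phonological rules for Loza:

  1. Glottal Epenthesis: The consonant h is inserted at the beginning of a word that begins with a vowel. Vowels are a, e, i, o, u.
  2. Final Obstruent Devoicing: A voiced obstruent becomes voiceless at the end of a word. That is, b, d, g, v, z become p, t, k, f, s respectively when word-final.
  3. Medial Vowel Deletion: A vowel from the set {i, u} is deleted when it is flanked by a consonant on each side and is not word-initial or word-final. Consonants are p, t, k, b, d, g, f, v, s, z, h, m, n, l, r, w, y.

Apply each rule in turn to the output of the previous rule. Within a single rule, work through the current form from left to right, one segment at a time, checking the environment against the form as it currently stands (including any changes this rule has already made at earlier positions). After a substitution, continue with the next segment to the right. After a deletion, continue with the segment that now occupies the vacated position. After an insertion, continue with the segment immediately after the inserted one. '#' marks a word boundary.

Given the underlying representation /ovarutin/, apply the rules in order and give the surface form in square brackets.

1 Glottal Epenthesis: [ovarutin] → [hovarutin]
2 Final Obstruent Devoicing: no change — [hovarutin]
3 Medial Vowel Deletion: [hovarutin] → [hovartn]

[hovartn]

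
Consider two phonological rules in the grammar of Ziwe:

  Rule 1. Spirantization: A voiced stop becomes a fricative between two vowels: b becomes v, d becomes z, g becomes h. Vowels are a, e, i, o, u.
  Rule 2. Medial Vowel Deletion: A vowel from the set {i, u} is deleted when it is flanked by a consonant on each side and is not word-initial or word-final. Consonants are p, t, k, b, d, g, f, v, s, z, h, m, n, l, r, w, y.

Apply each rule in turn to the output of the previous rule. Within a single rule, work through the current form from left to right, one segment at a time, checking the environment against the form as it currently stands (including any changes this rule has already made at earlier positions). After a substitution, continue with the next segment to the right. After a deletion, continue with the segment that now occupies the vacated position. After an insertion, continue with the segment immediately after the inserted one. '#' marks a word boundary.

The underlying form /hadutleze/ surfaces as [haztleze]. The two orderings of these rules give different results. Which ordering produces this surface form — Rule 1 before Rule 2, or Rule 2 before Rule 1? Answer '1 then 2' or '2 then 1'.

Order 1 then 2:
  1 Spirantization: [hadutleze] → [hazutleze]
  2 Medial Vowel Deletion: [hazutleze] → [haztleze]
  result: [haztleze]
Order 2 then 1:
  2 Medial Vowel Deletion: [hadutleze] → [hadtleze]
  1 Spirantization: no change — [hadtleze]
  result: [hadtleze]

1 then 2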